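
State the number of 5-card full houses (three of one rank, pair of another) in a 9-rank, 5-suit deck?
7,200

Triple rank: 9. Triple suits: C(5,3)=10. Pair rank: 8. Pair suits: C(5,2)=10. Total: 7,200.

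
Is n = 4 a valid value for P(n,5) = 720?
P(4,5) = 0 since 5 > 4, which does not equal 720.
Final answer: No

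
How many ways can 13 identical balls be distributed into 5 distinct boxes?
2,380

Explanation: C(13+5-1, 5-1) = C(17, 4) = 2,380.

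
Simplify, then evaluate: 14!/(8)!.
2,162,160

Reasoning: This equals 14×13×...×9 = 2,162,160.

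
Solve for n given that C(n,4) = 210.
10

Working:
C(n,4) = n(n−1)(n−2)(n−3)/4! is increasing in n, and n(n−1)(n−2)(n−3) = 4!·210 = 5,040 ≈ (n−1.5)^4 gives n ≈ 9.9. Check: C(8,4) = 70, C(9,4) = 126, C(10,4) = 210 ✓. So n = 10.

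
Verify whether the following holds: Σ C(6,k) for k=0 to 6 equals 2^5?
Binomial theorem: Σ C(6,k) = (1+1)^6 = 2^6 = 64; RHS 2^5 = 32.
Final answer: False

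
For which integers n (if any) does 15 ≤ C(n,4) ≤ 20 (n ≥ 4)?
6

Solution: C(5,4)=5; C(6,4)=15; C(7,4)=35. So valid n = 6.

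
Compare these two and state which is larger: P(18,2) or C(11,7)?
C(11,7)

Explanation: P(18,2)=306, C(11,7)=330.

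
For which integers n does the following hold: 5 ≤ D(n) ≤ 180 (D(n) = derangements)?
Using D(n) = (n−1)[D(n−1) + D(n−2)] with D(1)=0, D(2)=1: D(3)=2; D(4)=9; D(5)=44; D(6)=265. So valid n = 4, 5.

Answer: 4, 5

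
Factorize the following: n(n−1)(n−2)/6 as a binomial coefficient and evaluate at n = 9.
C(n,3); C(9,3) = 84

Explanation: n(n−1)(n−2)/6 = n!/(3!(n−3)!) = C(n,3). At n = 9: C(9,3) = 84.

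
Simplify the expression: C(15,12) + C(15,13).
By Pascal's identity: C(16,13) = 560.

Answer: 560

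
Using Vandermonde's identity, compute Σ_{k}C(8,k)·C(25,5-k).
237,336

Solution: = C(8+25,5) = C(33,5) = 237,336.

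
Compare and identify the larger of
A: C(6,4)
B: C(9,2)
B

Solution: A=C(6,4)=15, B=C(9,2)=36.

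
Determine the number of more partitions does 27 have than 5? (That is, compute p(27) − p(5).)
3,003

Working:
Pentagonal recurrence p(n) = p(n−1) + p(n−2) − p(n−5) − p(n−7) + …: p(27) = p(26) + p(25) − p(22) − p(20) + p(15) + p(12) − p(5) − p(1) = 2,436 + 1,958 − 1,002 − 627 + 176 + 77 − 7 − 1 = 3,010.
p(5) = p(4) + p(3) − p(0) = 5 + 3 − 1 = 7.
Difference = 3,010 − 7 = 3,003.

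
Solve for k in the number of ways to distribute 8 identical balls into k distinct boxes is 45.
Stars and bars: the count is C(8+k−1, k−1), increasing in k. k=2: C(9,1) = 9, k=3: C(10,2) = 45 ✓. So k = 3.
Final answer: 3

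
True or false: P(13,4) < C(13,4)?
P(13,4) = 17,160 and C(13,4) = 715; P(n,r) = r! × C(n,r) so P > C whenever r ≥ 2.

Answer: False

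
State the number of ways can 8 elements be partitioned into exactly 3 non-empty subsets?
966

Explanation: This equals S(8,3), the Stirling number of the 2nd kind.
Using the Stirling recurrence: S(n,k) = k·S(n-1,k) + S(n-1,k-1)
S(8,3) = 3·S(7,3) + S(7,2)
         = 3·301 + 63
         = 903 + 63
         = 966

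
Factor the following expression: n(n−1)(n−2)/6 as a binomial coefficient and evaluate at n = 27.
C(n,3); C(27,3) = 2,925
n(n−1)(n−2)/6 = n!/(3!(n−3)!) = C(n,3). At n = 27: C(27,3) = 2,925.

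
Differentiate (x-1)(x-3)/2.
(2x - 4)/2

d/dx[(x-1)(x-3)] = (x-3) + (x-1) = 2x - 4. Dividing by 2 gives (2x - 4)/2.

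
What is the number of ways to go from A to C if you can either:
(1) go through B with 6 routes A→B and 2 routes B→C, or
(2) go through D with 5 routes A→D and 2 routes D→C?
Route via B: 6×2=12. Route via D: 5×2=10. Total: 22.
Final answer: 22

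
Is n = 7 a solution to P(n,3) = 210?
P(7,3) = 7·6·5 = 210, which equals 210.

Answer: Yes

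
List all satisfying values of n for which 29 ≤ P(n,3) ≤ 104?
5
P(4,3)=24; P(5,3)=60; P(6,3)=120. So valid n = 5.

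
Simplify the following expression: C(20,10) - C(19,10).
92,378

Working:
C(20,10) - C(19,10) = C(19,9) = 92,378.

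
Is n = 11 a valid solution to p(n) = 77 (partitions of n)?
Pentagonal recurrence p(n) = p(n−1) + p(n−2) − p(n−5) − p(n−7) + …: p(11) = p(10) + p(9) − p(6) − p(4) = 42 + 30 − 11 − 5 = 56, which does not equal 77.
Final answer: No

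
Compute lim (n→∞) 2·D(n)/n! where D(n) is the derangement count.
D(n)/n! → 1/e, so 2·D(n)/n! → 2/e.

Answer: 2/e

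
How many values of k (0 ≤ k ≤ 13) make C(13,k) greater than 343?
6

Working:
Row 13 is unimodal and symmetric about k=13/2. C(13,3)=286 ≤ 343; C(13,4)=715 > 343; by symmetry C(13,k) > 343 for k = 4..9. That's 9 - 4 + 1 = 6 values.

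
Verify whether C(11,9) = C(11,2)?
True
Symmetry C(n,k) = C(n,n-k): C(11,9) = 55 and C(11,2) = 55. Both sides agree, so the statement holds.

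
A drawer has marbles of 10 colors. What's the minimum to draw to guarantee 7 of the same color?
Worst case: 6 of each = 60. One more: 61.

Answer: 61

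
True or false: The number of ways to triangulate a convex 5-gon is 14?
False
Triangulations of a convex 5-gon are counted by the Catalan number C_3: C_3 = C(6,3)/(3+1) = 20/4 = 5.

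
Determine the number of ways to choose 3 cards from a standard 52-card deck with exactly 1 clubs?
9,633

Working:
13 clubs and 39 non-clubs: C(13,1) × C(39,2) = 13 × 741 = 9,633.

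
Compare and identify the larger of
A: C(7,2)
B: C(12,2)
B

Working:
A=C(7,2)=21, B=C(12,2)=66.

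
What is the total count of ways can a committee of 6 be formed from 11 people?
462

Working:
C(11,6) = 11! / (6! × (11-6)!)
         = 11! / (6! × 5!)
         = 462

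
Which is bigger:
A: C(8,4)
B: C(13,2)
B

Solution: A=C(8,4)=70, B=C(13,2)=78.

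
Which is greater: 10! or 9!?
10!=3,628,800, 9!=362,880. 10! > 9!.

Answer: 10!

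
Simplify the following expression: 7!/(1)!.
5,040

Solution: This equals 7×6×...×2 = 5,040.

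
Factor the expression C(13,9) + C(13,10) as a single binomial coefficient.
C(14,10)

Solution: By Pascal's identity: C(13,9) + C(13,10) = C(14,10) = 1,001.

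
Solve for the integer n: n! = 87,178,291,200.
n! is strictly increasing. 12! = 479,001,600, 13! = 6,227,020,800, 14! = 87,178,291,200 ✓. So n = 14.

Answer: 14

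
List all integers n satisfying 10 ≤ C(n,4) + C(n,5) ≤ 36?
6

Reasoning: C(5,4)+C(5,5)=6; C(6,4)+C(6,5)=21; C(7,4)+C(7,5)=56. So valid n = 6.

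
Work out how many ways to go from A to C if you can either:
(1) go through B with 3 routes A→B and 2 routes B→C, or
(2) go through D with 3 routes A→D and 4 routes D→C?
18

Working:
Route via B: 3×2=6. Route via D: 3×4=12. Total: 18.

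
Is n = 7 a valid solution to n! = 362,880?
No

Reasoning: 7! = 7·6! = 7·720 = 5,040, which does not equal 362,880.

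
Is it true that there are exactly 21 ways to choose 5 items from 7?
True

Solution: C(7,5) = 21.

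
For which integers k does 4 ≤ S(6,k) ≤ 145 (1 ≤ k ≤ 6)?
2, 3, 4, 5

Working:
S(6,1)=1; S(6,2)=31; S(6,3)=90; S(6,4)=65; S(6,5)=15; S(6,6)=1. So valid k = 2, 3, 4, 5.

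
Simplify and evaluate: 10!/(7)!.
720

Explanation: This equals 10×9×8 = 720.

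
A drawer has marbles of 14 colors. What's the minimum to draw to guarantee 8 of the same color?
99

Worst case: 7 of each = 98. One more: 99.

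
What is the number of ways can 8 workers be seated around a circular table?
5,040

Explanation: Circular arrangements: (8-1)! = 5,040.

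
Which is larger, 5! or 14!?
5!=120, 14!=87,178,291,200. 14! > 5!.

Answer: 14!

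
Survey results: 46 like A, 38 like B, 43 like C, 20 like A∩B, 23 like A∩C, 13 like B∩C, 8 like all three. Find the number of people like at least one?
79
|A∪B∪C| = 46+38+43-20-23-13+8 = 79.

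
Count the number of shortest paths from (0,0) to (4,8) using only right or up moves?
495

Explanation: Choose 4 rights from 12 moves: C(12,4) = 495.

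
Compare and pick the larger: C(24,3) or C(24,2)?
C(24,3)=2,024, C(24,2)=276.
Final answer: C(24,3)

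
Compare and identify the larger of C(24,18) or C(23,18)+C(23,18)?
C(24,18)

Working:
C(24,18)=134,596; C(23,18)+C(23,18)=33,649+33,649=67,298.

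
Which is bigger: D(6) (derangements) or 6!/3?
D(6) = (6-1)·[D(5) + D(4)] = 5·[44 + 9] = 265; 6!/3 = 720/3 = 240.
Final answer: D(6)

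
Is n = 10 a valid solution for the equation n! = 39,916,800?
No

Explanation: 10! = 10·9! = 10·362,880 = 3,628,800, which does not equal 39,916,800.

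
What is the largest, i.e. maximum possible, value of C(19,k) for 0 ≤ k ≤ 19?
92,378

Reasoning: Maximum at k = 9 or k = 10: C(19,9) = 92,378.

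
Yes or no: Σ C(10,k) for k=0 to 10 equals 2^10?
Binomial theorem: Σ C(10,k) = (1+1)^10 = 2^10 = 1,024; RHS 2^10 = 1,024.
Final answer: Yes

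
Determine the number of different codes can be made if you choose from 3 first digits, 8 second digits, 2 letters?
48

By the multiplication principle: 3 × 8 × 2 = 48.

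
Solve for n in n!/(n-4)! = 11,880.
12

n!/(n-4)! = n×(n-1)×(n-2)×(n-3), a product of 4 consecutive integers ≈ (n−1.5)^4. 11,880^(1/4) + 1.5 ≈ 11.9; check n = 12: 12×11×10×9 = 11,880 ✓. So n = 12.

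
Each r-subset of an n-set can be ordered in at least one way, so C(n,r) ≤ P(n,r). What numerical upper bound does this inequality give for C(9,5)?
15,120

Reasoning: P(9,5) = 9·8·7·6·5 = 15,120, so C(9,5) ≤ 15,120. (The bound is loose by a factor of 5! = 120: C(9,5) = 15,120/120 = 126.)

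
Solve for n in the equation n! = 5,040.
7

Solution: n! is strictly increasing. 5! = 120, 6! = 720, 7! = 5,040 ✓. So n = 7.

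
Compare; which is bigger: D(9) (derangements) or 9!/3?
D(9)

D(9) = (9-1)·[D(8) + D(7)] = 8·[14,833 + 1,854] = 133,496; 9!/3 = 362,880/3 = 120,960.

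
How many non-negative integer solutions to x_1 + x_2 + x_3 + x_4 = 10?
286

Explanation: C(10+4-1, 4-1) = 286.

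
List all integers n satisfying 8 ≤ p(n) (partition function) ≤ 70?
6, 7, 8, 9, 10, 11
Tabulating p(n) via p(n) = p(n−1) + p(n−2) − p(n−5) − p(n−7) + …: p(5)=7; p(6)=11; p(7)=15; p(8)=22; p(9)=30; p(10)=42; p(11)=56; p(12)=77. So valid n = 6, 7, 8, 9, 10, 11.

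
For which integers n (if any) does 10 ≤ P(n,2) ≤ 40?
4, 5, 6

Working:
P(3,2)=6; P(4,2)=12; P(5,2)=20; P(6,2)=30; P(7,2)=42. So valid n = 4, 5, 6.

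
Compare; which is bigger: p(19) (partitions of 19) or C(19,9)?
Pentagonal recurrence p(n) = p(n−1) + p(n−2) − p(n−5) − p(n−7) + …: p(19) = p(18) + p(17) − p(14) − p(12) + p(7) + p(4) = 385 + 297 − 135 − 77 + 15 + 5 = 490; C(19,9) = 92,378.

Answer: C(19,9)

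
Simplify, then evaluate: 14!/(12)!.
182

Explanation: This equals 14×13 = 182.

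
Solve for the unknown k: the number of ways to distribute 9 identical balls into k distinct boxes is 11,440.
8

Working:
Stars and bars: the count is C(9+k−1, k−1), increasing in k. k=6: C(14,5) = 2,002, k=7: C(15,6) = 5,005, k=8: C(16,7) = 11,440 ✓. So k = 8.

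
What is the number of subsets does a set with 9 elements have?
512

Working:
Each element can be included or excluded: 2^9 = 512.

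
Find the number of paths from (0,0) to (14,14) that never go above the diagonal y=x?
Counted by the Catalan number C_14: C_14 = C(28,14)/(14+1) = 40,116,600/15 = 2,674,440.
Final answer: 2,674,440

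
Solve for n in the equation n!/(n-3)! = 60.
n!/(n-3)! = n×(n-1)×(n-2), a product of 3 consecutive integers ≈ (n−1)^3. 60^(1/3) + 1 ≈ 4.9; check n = 5: 5×4×3 = 60 ✓. So n = 5.

Answer: 5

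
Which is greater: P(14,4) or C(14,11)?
P(14,4)
P(14,4)=24,024, C(14,11)=364.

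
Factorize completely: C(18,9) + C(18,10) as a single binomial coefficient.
By Pascal's identity: C(18,9) + C(18,10) = C(19,10) = 92,378.
Final answer: C(19,10)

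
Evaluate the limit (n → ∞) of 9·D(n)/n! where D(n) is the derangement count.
D(n)/n! → 1/e, so 9·D(n)/n! → 9/e.

Answer: 9/e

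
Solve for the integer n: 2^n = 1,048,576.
20

1,048,576 = 1,024 × 1,024 = 2^10 × 2^10 = 2^20, so n = 20.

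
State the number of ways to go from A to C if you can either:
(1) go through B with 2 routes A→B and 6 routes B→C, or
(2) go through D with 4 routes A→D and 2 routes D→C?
Route via B: 2×6=12. Route via D: 4×2=8. Total: 20.

Answer: 20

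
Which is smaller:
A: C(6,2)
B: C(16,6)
A=C(6,2)=15, B=C(16,6)=8,008.

Answer: A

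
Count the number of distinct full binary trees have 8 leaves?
Using the Catalan number formula: C_n = C(2n, n) / (n+1)
C_7 = C(14, 7) / (7+1)
     = 3432 / 8
     = 429

Answer: 429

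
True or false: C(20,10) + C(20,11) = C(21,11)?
True

Pascal's identity C(n,k) + C(n,k+1) = C(n+1,k+1): 184,756 + 167,960 = 352,716 = C(21,11).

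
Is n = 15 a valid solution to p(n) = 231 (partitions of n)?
No

Solution: Pentagonal recurrence p(n) = p(n−1) + p(n−2) − p(n−5) − p(n−7) + …: p(15) = p(14) + p(13) − p(10) − p(8) + p(3) + p(0) = 135 + 101 − 42 − 22 + 3 + 1 = 176, which does not equal 231.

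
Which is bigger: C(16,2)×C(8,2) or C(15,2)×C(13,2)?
C(15,2)×C(13,2)

Explanation: C(16,2)×C(8,2)=3,360, C(15,2)×C(13,2)=8,190.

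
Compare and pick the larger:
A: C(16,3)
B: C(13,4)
B

Working:
A=C(16,3)=560, B=C(13,4)=715.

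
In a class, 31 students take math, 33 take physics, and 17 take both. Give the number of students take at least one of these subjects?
47

|A∪B| = |A|+|B|-|A∩B| = 31+33-17 = 47.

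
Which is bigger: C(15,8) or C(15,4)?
C(15,8)

Reasoning: C(15,8)=6,435, C(15,4)=1,365.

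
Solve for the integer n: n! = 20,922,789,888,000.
n! is strictly increasing. 14! = 87,178,291,200, 15! = 1,307,674,368,000, 16! = 20,922,789,888,000 ✓. So n = 16.
Final answer: 16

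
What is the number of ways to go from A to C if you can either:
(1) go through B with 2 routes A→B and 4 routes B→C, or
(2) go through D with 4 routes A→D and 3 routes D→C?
20

Reasoning: Route via B: 2×4=8. Route via D: 4×3=12. Total: 20.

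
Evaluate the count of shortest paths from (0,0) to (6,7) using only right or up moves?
1,716

Solution: Choose 6 rights from 13 moves: C(13,6) = 1,716.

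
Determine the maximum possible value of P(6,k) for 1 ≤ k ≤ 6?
P(6,k) increases in k, so maximum at k = 6: 6! = 720.

Answer: 720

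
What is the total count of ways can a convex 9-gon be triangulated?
Using the Catalan number formula: C_n = C(2n, n) / (n+1)
C_7 = C(14, 7) / (7+1)
     = 3432 / 8
     = 429
Final answer: 429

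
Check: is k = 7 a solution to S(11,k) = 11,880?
No

Working:
S(11,7) = 7·S(10,7) + S(10,6) = 7·5,880 + 22,827 = 63,987, which does not equal 11,880.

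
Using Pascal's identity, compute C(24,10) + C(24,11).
C(24,10) + C(24,11) = C(25,11) = 4,457,400.

Answer: 4,457,400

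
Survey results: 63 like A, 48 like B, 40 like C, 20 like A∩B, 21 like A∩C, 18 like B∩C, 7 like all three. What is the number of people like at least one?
|A∪B∪C| = 63+48+40-20-21-18+7 = 99.
Final answer: 99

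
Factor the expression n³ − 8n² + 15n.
n³ − 8n² + 15n = n(n² − 8n + 15) = n(n − 3)(n − 5).
Final answer: n(n − 3)(n − 5)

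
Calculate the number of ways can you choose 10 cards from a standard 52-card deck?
15,820,024,220

Explanation: C(52,10) = 15,820,024,220.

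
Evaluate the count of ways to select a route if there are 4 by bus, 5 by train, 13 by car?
22

Working:
By the addition principle: 4 + 5 + 13 = 22.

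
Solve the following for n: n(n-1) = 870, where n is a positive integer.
30
n² − n − 870 = 0, so n = (1 ± √(1 + 4·870))/2 = (1 ± √3,481)/2 = (1 ± 59)/2, i.e. n = 30 or n = -29. Taking the positive root, n = 30 (check: 30×29 = 870).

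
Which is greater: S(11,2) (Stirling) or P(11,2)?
S(11,2)

Solution: S(11,2) = 2·S(10,2) + S(10,1) = 2·511 + 1 = 1,023; P(11,2) = 110.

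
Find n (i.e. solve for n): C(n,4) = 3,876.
19

Explanation: C(n,4) = n(n−1)(n−2)(n−3)/4! is increasing in n, and n(n−1)(n−2)(n−3) = 4!·3,876 = 93,024 ≈ (n−1.5)^4 gives n ≈ 19.0. Check: C(17,4) = 2,380, C(18,4) = 3,060, C(19,4) = 3,876 ✓. So n = 19.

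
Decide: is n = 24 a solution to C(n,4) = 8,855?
No

Reasoning: C(24,4) = 24·23·22·21/4! = 255,024/24 = 10,626, which does not equal 8,855.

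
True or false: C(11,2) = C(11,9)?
True

Working:
C(11,2) = C(11,11-2) by the symmetry property; both equal 55.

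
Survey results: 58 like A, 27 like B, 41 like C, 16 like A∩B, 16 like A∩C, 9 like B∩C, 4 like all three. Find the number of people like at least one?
89

|A∪B∪C| = 58+27+41-16-16-9+4 = 89.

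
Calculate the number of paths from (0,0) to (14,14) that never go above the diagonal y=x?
2,674,440

Working:
Counted by the Catalan number C_14: C_14 = C(28,14)/(14+1) = 40,116,600/15 = 2,674,440.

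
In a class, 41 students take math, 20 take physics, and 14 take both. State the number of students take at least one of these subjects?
|A∪B| = |A|+|B|-|A∩B| = 41+20-14 = 47.
Final answer: 47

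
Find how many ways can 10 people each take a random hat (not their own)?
1,334,961

Working:
Using D(n) = (n-1)[D(n-1) + D(n-2)]:
D(10) = (10-1) × [D(9) + D(8)]
      = 9 × [133496 + 14833]
      = 9 × 148329
      = 1,334,961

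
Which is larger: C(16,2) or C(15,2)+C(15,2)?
C(16,2)=120; C(15,2)+C(15,2)=105+105=210.
Final answer: C(15,2)+C(15,2)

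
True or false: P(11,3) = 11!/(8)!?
True
Permutation formula P(n,k) = n!/(n-k)!: 11!/8! = 39,916,800/40,320 = 990 = P(11,3). The statement holds.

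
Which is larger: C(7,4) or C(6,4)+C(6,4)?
C(7,4)=35; C(6,4)+C(6,4)=15+15=30.

Answer: C(7,4)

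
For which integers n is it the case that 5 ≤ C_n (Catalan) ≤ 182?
3, 4, 5, 6

Working:
C_2=2; C_3=5; C_4=14; C_5=42; C_6=132; C_7=429. So valid n = 3, 4, 5, 6.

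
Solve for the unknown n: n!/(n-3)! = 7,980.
21

Solution: n!/(n-3)! = n×(n-1)×(n-2), a product of 3 consecutive integers ≈ (n−1)^3. 7,980^(1/3) + 1 ≈ 21.0; check n = 21: 21×20×19 = 7,980 ✓. So n = 21.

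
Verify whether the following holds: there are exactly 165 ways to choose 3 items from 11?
True

Working:
C(11,3) = 165.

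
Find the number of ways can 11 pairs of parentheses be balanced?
Using the Catalan number formula: C_n = C(2n, n) / (n+1)
C_11 = C(22, 11) / (11+1)
     = 705432 / 12
     = 58,786

Answer: 58,786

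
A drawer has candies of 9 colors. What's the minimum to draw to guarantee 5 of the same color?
Worst case: 4 of each = 36. One more: 37.
Final answer: 37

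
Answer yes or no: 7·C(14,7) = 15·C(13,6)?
No

Absorption identity k·C(n,k) = n·C(n-1,k-1). LHS = 7·3432 = 24,024; RHS = 15·1716 = 25,740.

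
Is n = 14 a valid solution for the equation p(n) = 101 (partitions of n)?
No

Solution: Pentagonal recurrence p(n) = p(n−1) + p(n−2) − p(n−5) − p(n−7) + …: p(14) = p(13) + p(12) − p(9) − p(7) + p(2) = 101 + 77 − 30 − 15 + 2 = 135, which does not equal 101.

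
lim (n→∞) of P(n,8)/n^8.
1

Reasoning: P(n,8) = n(n-1)···(n-7) ≈ n^8 for large n. Limit = 1.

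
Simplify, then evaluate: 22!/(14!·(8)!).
319,770

Solution: This is C(22,14) = 319,770.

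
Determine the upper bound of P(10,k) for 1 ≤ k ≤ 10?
3,628,800
P(10,k) increases in k, so maximum at k = 10: 10! = 3,628,800.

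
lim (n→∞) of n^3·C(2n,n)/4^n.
∞

Explanation: C(2n,n) ~ 4^n/√(πn), so n^3·C(2n,n)/4^n ~ n^(3 − 1/2)/√π → ∞.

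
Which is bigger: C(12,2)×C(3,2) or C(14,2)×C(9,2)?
C(14,2)×C(9,2)

Reasoning: C(12,2)×C(3,2)=198, C(14,2)×C(9,2)=3,276.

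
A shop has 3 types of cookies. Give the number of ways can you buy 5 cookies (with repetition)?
Stars and bars: C(5+3-1, 5) = C(7, 5) = 21.

Answer: 21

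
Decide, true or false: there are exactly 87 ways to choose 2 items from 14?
False

Reasoning: C(14,2) = 91 ≠ 87.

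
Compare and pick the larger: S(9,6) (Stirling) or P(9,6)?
P(9,6)
S(9,6) = 6·S(8,6) + S(8,5) = 6·266 + 1,050 = 2,646; P(9,6) = 60,480.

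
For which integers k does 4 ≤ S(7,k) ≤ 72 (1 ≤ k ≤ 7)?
2, 6
S(7,1)=1; S(7,2)=63; S(7,3)=301; S(7,4)=350; S(7,5)=140; S(7,6)=21; S(7,7)=1. So valid k = 2, 6.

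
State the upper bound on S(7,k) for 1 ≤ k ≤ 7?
350

Explanation: Row S(7,k) for k = 1..7 (via S(n,k) = k·S(n−1,k) + S(n−1,k−1)): 1, 63, 301, 350, 140, 21, 1. The row is unimodal; maximum at k = 4: 350.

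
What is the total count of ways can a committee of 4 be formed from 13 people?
C(13,4) = 13! / (4! × (13-4)!)
         = 13! / (4! × 9!)
         = 715

Answer: 715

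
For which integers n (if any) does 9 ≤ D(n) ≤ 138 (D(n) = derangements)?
4, 5

Reasoning: Using D(n) = (n−1)[D(n−1) + D(n−2)] with D(1)=0, D(2)=1: D(3)=2; D(4)=9; D(5)=44; D(6)=265. So valid n = 4, 5.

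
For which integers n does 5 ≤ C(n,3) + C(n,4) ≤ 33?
4, 5

Reasoning: C(3,3)+C(3,4)=1; C(4,3)+C(4,4)=5; C(5,3)+C(5,4)=15; C(6,3)+C(6,4)=35. So valid n = 4, 5.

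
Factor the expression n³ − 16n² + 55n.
n(n − 5)(n − 11)

Reasoning: n³ − 16n² + 55n = n(n² − 16n + 55) = n(n − 5)(n − 11).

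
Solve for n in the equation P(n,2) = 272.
17

Explanation: P(n,2) = n(n−1) is increasing in n; n(n−1) ≈ (n−0.5)^2 = 272 gives n ≈ 17.0. Check: P(15,2) = 210, P(16,2) = 240, P(17,2) = 272 ✓. So n = 17.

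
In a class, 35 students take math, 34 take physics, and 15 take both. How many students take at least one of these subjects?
|A∪B| = |A|+|B|-|A∩B| = 35+34-15 = 54.
Final answer: 54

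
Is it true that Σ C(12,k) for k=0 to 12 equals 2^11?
False

Binomial theorem: Σ C(12,k) = (1+1)^12 = 2^12 = 4,096; RHS 2^11 = 2,048.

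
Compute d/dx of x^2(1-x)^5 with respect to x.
2x^1(1-x)^5 - 5x^2(1-x)^4

Explanation: Product rule: 2x^{1}(1-x)^{5} + x^2·(-5)(1-x)^{4}.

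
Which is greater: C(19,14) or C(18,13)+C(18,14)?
Equal

Reasoning: By Pascal's identity: C(19,14) = C(18,13)+C(18,14) = 11,628. Equal.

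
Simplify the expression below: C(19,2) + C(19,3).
1,140
By Pascal's identity: C(20,3) = 1,140.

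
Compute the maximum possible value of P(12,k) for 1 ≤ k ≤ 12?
P(12,k) increases in k, so maximum at k = 12: 12! = 479,001,600.

Answer: 479,001,600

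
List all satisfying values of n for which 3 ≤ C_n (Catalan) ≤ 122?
3, 4, 5

C_2=2; C_3=5; C_4=14; C_5=42; C_6=132. So valid n = 3, 4, 5.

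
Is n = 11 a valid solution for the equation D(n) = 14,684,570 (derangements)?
Yes

Solution: D(11) = (11-1)·[D(10) + D(9)] = 10·[1,334,961 + 133,496] = 14,684,570, which equals 14,684,570.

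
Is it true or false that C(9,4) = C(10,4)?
False

LHS = C(9,4) = 126; RHS = C(10,4) = 210. 126 ≠ 210, so the statement does not hold.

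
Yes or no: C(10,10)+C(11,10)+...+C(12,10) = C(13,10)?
No

Reasoning: Hockey stick identity gives Σ = C(13,11) = 78; RHS C(13,10) = 286.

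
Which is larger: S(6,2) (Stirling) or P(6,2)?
S(6,2) = 2·S(5,2) + S(5,1) = 2·15 + 1 = 31; P(6,2) = 30.

Answer: S(6,2)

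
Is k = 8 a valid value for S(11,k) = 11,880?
S(11,8) = 8·S(10,8) + S(10,7) = 8·750 + 5,880 = 11,880, which equals 11,880.
Final answer: Yes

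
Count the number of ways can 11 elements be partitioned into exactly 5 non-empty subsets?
This equals S(11,5), the Stirling number of the 2nd kind.
Using the Stirling recurrence: S(n,k) = k·S(n-1,k) + S(n-1,k-1)
S(11,5) = 5·S(10,5) + S(10,4)
         = 5·42525 + 34105
         = 212625 + 34105
         = 246,730

Answer: 246,730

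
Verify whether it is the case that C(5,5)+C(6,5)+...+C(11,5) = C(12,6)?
Hockey stick identity gives Σ = C(12,6) = 924; RHS C(12,6) = 924.
Final answer: True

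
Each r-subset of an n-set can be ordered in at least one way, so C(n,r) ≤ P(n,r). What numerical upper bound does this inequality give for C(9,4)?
3,024

Explanation: P(9,4) = 9·8·7·6 = 3,024, so C(9,4) ≤ 3,024. (The bound is loose by a factor of 4! = 24: C(9,4) = 3,024/24 = 126.)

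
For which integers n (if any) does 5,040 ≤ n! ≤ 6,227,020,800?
7, 8, 9, 10, 11, 12, 13
n! is strictly increasing; 7! = 5,040 and 13! = 6,227,020,800, so valid n = 7, 8, 9, 10, 11, 12, 13.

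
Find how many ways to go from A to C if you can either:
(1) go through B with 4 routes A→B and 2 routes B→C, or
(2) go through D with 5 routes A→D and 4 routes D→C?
28

Reasoning: Route via B: 4×2=8. Route via D: 5×4=20. Total: 28.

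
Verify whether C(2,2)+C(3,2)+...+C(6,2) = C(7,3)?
True

Explanation: Hockey stick identity gives Σ = C(7,3) = 35; RHS C(7,3) = 35.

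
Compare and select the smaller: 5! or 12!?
5!

Working:
5!=120, 12!=479,001,600. 12! > 5!.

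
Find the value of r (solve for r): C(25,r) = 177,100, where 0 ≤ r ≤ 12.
6

Explanation: C(25,r) is increasing for 0 ≤ r ≤ 12. Stepping up (C(25,r+1) = C(25,r)·(25−r)/(r+1)): C(25,1) = 25, C(25,2) = 300, C(25,3) = 2,300, C(25,4) = 12,650, C(25,5) = 53,130, C(25,6) = 177,100 ✓. So r = 6.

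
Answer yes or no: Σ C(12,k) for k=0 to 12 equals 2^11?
No

Reasoning: Binomial theorem: Σ C(12,k) = (1+1)^12 = 2^12 = 4,096; RHS 2^11 = 2,048.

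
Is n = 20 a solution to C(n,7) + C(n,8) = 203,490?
C(20,7) + C(20,8) = 77,520 + 125,970 = 203,490, which equals 203,490.
Final answer: Yes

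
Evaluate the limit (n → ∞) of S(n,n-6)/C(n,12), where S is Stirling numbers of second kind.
10395

Reasoning: The leading term of S(n,n-6) as a polynomial in n is (11)!!·C(n,12), so the ratio → (11)!! = 10395.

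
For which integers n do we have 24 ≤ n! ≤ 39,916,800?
4, 5, 6, 7, 8, 9, 10, 11

Explanation: n! is strictly increasing; 4! = 24 and 11! = 39,916,800, so valid n = 4, 5, 6, 7, 8, 9, 10, 11.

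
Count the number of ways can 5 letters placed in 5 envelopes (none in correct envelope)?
44

Reasoning: Using D(n) = (n-1)[D(n-1) + D(n-2)]:
D(5) = (5-1) × [D(4) + D(3)]
      = 4 × [9 + 2]
      = 4 × 11
      = 44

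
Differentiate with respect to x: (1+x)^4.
4(1+x)^3

Using the power rule: d/dx (1+x)^4 = 4(1+x)^{3}.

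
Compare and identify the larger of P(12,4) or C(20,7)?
P(12,4)=11,880, C(20,7)=77,520.
Final answer: C(20,7)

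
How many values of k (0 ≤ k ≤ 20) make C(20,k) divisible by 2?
17

Working:
Checking C(20,k) mod 2 for k = 0..20: divisible at k = 1, 2, 3, 5, 6, 7, 8, 9, 10, 11, 12, 13, 14, 15, 17, 18, 19. That's 17 values.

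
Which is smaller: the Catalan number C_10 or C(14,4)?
C_10 = C(20,10)/(10+1) = 184,756/11 = 16,796; C(14,4) = 1,001.

Answer: C(14,4)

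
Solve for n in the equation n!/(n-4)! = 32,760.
15

Solution: n!/(n-4)! = n×(n-1)×(n-2)×(n-3), a product of 4 consecutive integers ≈ (n−1.5)^4. 32,760^(1/4) + 1.5 ≈ 15.0; check n = 15: 15×14×13×12 = 32,760 ✓. So n = 15.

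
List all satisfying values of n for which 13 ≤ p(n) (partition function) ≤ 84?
Tabulating p(n) via p(n) = p(n−1) + p(n−2) − p(n−5) − p(n−7) + …: p(6)=11; p(7)=15; p(8)=22; p(9)=30; p(10)=42; p(11)=56; p(12)=77; p(13)=101. So valid n = 7, 8, 9, 10, 11, 12.
Final answer: 7, 8, 9, 10, 11, 12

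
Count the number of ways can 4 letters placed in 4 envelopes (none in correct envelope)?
9

Reasoning: Using D(n) = (n-1)[D(n-1) + D(n-2)]:
D(4) = (4-1) × [D(3) + D(2)]
      = 3 × [2 + 1]
      = 3 × 3
      = 9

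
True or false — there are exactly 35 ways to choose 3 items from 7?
True

C(7,3) = 35.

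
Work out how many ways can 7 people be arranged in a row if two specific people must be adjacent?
Treat pair as unit: (7-1)! arrangements × 2 internal orders = 1,440.
Final answer: 1,440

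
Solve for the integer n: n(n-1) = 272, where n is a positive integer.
17
n² − n − 272 = 0, so n = (1 ± √(1 + 4·272))/2 = (1 ± √1,089)/2 = (1 ± 33)/2, i.e. n = 17 or n = -16. Taking the positive root, n = 17 (check: 17×16 = 272).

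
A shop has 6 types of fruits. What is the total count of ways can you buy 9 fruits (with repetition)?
2,002

Stars and bars: C(9+6-1, 9) = C(14, 9) = 2,002.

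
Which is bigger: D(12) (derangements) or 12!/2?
12!/2

Explanation: D(12) = (12-1)·[D(11) + D(10)] = 11·[14,684,570 + 1,334,961] = 176,214,841; 12!/2 = 479,001,600/2 = 239,500,800.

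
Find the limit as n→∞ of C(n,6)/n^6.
1/720
C(n,6) ≈ n^6/6! for large n. Limit = 1/6! = 1/720.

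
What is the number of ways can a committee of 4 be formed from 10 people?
C(10,4) = 10! / (4! × (10-4)!)
         = 10! / (4! × 6!)
         = 210

Answer: 210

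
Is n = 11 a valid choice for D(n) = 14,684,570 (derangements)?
Yes

Solution: D(11) = (11-1)·[D(10) + D(9)] = 10·[1,334,961 + 133,496] = 14,684,570, which equals 14,684,570.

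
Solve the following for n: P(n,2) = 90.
10

Working:
P(n,2) = n(n−1) is increasing in n; n(n−1) ≈ (n−0.5)^2 = 90 gives n ≈ 10.0. Check: P(8,2) = 56, P(9,2) = 72, P(10,2) = 90 ✓. So n = 10.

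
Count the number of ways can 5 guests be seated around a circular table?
24

Reasoning: Circular arrangements: (5-1)! = 24.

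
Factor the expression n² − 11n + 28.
(n − 4)(n − 7)

Solution: Seek roots whose sum is 11 and product is 28: (4, 7). So n² − 11n + 28 = (n − 4)(n − 7).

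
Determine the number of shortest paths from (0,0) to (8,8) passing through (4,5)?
4,410

Solution: To (4,5): C(9,4)=126. From there: C(7,4)=35. Total: 4,410.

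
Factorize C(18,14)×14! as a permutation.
C(18,14)×14! = [18!/(14!(4)!)]×14! = 18!/(4)! = P(18,14) = 266,765,571,072,000.
Final answer: P(18,14)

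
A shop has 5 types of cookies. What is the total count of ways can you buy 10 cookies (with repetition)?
Stars and bars: C(10+5-1, 10) = C(14, 10) = 1,001.

Answer: 1,001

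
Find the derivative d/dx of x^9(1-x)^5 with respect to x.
9x^8(1-x)^5 - 5x^9(1-x)^4

Working:
Product rule: 9x^{8}(1-x)^{5} + x^9·(-5)(1-x)^{4}.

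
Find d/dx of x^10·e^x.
(10x^9 + x^10)e^x

Solution: Product rule: d/dx[x^10]·e^x + x^10·d/dx[e^x] = 10x^{9}e^x + x^10e^x.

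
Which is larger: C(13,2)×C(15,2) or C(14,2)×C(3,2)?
C(13,2)×C(15,2)=8,190, C(14,2)×C(3,2)=273.

Answer: C(13,2)×C(15,2)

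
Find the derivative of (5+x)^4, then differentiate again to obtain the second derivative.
12(5+x)^2

Reasoning: First derivative: 4(5+x)^{3}. Second derivative: 4·3·(5+x)^{2} = 12(5+x)^{2}.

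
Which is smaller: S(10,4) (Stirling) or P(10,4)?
P(10,4)

Reasoning: S(10,4) = 4·S(9,4) + S(9,3) = 4·7,770 + 3,025 = 34,105; P(10,4) = 5,040.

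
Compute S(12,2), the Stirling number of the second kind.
2,047
Using the Stirling recurrence: S(n,k) = k·S(n-1,k) + S(n-1,k-1)
S(12,2) = 2·S(11,2) + S(11,1)
         = 2·1023 + 1
         = 2046 + 1
         = 2,047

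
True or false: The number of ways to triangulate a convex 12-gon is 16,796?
True

Explanation: Triangulations of a convex 12-gon are counted by the Catalan number C_10: C_10 = C(20,10)/(10+1) = 184,756/11 = 16,796.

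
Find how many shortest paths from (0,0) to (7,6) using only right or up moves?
1,716

Working:
Choose 7 rights from 13 moves: C(13,7) = 1,716.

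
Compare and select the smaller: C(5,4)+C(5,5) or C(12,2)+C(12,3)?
First=6, Second=286.
Final answer: C(5,4)+C(5,5)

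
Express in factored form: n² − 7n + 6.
(n − 1)(n − 6)
Seek roots whose sum is 7 and product is 6: (1, 6). So n² − 7n + 6 = (n − 1)(n − 6).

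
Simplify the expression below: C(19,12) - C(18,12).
31,824

C(19,12) - C(18,12) = C(18,11) = 31,824.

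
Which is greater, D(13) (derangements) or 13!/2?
D(13) = (13-1)·[D(12) + D(11)] = 12·[176,214,841 + 14,684,570] = 2,290,792,932; 13!/2 = 6,227,020,800/2 = 3,113,510,400.

Answer: 13!/2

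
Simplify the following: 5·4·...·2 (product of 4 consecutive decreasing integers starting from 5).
This is P(5,4) = 5!/(1)! = 120.
Final answer: 120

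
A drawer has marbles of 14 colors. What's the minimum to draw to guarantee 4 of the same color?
43

Solution: Worst case: 3 of each = 42. One more: 43.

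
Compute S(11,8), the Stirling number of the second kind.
Using the Stirling recurrence: S(n,k) = k·S(n-1,k) + S(n-1,k-1)
S(11,8) = 8·S(10,8) + S(10,7)
         = 8·750 + 5880
         = 6000 + 5880
         = 11,880
Final answer: 11,880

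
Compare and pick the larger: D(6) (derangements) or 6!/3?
D(6)

Working:
D(6) = (6-1)·[D(5) + D(4)] = 5·[44 + 9] = 265; 6!/3 = 720/3 = 240.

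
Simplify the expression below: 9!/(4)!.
15,120

Solution: This equals 9×8×...×5 = 15,120.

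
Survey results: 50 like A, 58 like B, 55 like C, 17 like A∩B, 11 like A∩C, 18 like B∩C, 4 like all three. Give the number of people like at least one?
121

Reasoning: |A∪B∪C| = 50+58+55-17-11-18+4 = 121.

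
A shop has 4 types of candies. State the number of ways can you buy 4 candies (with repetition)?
35

Explanation: Stars and bars: C(4+4-1, 4) = C(7, 4) = 35.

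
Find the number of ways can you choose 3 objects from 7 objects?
35

Working:
C(7,3) = 7! / (3! × (7-3)!)
         = 7! / (3! × 4!)
         = 35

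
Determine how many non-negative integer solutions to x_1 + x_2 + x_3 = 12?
91
C(12+3-1, 3-1) = 91.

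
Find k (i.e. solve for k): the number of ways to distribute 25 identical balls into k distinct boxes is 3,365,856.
Stars and bars: the count is C(25+k−1, k−1), increasing in k. k=6: C(30,5) = 142,506, k=7: C(31,6) = 736,281, k=8: C(32,7) = 3,365,856 ✓. So k = 8.

Answer: 8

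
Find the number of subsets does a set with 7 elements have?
128
Each element can be included or excluded: 2^7 = 128.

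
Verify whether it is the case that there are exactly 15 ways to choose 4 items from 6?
True

Working:
C(6,4) = 15.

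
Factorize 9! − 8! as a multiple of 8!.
8 × 8! = 322,560

Working:
9! − 8! = 9·8! − 8! = (9 − 1)·8! = 8 × 8! = 322,560.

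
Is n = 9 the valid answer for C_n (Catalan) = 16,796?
No
C_9 = C(18,9)/(9+1) = 48,620/10 = 4,862, which does not equal 16,796.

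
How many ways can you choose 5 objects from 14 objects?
2,002

Explanation: C(14,5) = 14! / (5! × (14-5)!)
         = 14! / (5! × 9!)
         = 2,002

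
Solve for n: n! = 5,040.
7

Solution: n! is strictly increasing. 5! = 120, 6! = 720, 7! = 5,040 ✓. So n = 7.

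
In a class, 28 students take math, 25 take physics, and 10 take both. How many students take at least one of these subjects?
|A∪B| = |A|+|B|-|A∩B| = 28+25-10 = 43.

Answer: 43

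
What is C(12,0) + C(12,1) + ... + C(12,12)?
4,096

Reasoning: Sum of binomial coefficients = 2^12 = 4,096.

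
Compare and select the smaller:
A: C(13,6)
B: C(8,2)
B

Solution: A=C(13,6)=1,716, B=C(8,2)=28.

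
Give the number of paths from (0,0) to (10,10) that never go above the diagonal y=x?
16,796

Reasoning: Counted by the Catalan number C_10: C_10 = C(20,10)/(10+1) = 184,756/11 = 16,796.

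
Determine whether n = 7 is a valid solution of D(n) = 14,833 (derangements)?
No

Reasoning: D(7) = (7-1)·[D(6) + D(5)] = 6·[265 + 44] = 1,854, which does not equal 14,833.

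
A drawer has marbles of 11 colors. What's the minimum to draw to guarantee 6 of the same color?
56

Reasoning: Worst case: 5 of each = 55. One more: 56.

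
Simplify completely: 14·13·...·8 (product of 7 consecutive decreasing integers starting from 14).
17,297,280

Reasoning: This is P(14,7) = 14!/(7)! = 17,297,280.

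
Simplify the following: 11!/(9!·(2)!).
This is C(11,9) = 55.
Final answer: 55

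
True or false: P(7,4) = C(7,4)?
False

Explanation: P(7,4) = 840 and C(7,4) = 35; P(n,r) = r! × C(n,r) so P > C whenever r ≥ 2.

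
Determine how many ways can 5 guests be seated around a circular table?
Circular arrangements: (5-1)! = 24.

Answer: 24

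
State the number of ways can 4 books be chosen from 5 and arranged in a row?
120

Working:
P(5,4) = 5!/(5-4)! = 120.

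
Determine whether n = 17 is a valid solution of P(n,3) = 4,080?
Yes

Explanation: P(17,3) = 17·16·15 = 4,080, which equals 4,080.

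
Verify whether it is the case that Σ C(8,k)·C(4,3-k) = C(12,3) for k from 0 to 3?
True

Explanation: Vandermonde's identity gives C(12,3) = 220; RHS C(12,3) = 220.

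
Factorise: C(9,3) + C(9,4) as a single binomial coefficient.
C(10,4)

Explanation: By Pascal's identity: C(9,3) + C(9,4) = C(10,4) = 210.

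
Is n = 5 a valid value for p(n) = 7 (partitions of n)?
Yes

Solution: Pentagonal recurrence p(n) = p(n−1) + p(n−2) − p(n−5) − p(n−7) + …: p(5) = p(4) + p(3) − p(0) = 5 + 3 − 1 = 7, which equals 7.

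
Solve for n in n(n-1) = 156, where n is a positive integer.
13

Solution: n² − n − 156 = 0, so n = (1 ± √(1 + 4·156))/2 = (1 ± √625)/2 = (1 ± 25)/2, i.e. n = 13 or n = -12. Taking the positive root, n = 13 (check: 13×12 = 156).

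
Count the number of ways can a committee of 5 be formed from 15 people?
3,003

C(15,5) = 15! / (5! × (15-5)!)
         = 15! / (5! × 10!)
         = 3,003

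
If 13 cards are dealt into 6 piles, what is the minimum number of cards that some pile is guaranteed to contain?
3

Reasoning: Pigeonhole: ⌈13/6⌉ = 3.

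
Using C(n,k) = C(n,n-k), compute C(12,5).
C(12,5) = C(12,7) = 792.
Final answer: 792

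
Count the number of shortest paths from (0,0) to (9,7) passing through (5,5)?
3,780

Solution: To (5,5): C(10,5)=252. From there: C(6,4)=15. Total: 3,780.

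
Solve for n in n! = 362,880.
n! is strictly increasing. 7! = 5,040, 8! = 40,320, 9! = 362,880 ✓. So n = 9.

Answer: 9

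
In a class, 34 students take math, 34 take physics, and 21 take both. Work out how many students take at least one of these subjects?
47
|A∪B| = |A|+|B|-|A∩B| = 34+34-21 = 47.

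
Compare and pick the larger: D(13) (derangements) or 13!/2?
13!/2

Solution: D(13) = (13-1)·[D(12) + D(11)] = 12·[176,214,841 + 14,684,570] = 2,290,792,932; 13!/2 = 6,227,020,800/2 = 3,113,510,400.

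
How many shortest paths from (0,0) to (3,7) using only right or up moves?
120

Solution: Choose 3 rights from 10 moves: C(10,3) = 120.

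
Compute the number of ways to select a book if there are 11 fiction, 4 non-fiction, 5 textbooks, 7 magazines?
27

Solution: By the addition principle: 11 + 4 + 5 + 7 = 27.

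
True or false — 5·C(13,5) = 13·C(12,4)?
Absorption identity k·C(n,k) = n·C(n-1,k-1). LHS = 5·1287 = 6,435; RHS = 13·495 = 6,435.

Answer: True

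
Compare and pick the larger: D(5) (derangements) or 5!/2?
5!/2
D(5) = (5-1)·[D(4) + D(3)] = 4·[9 + 2] = 44; 5!/2 = 120/2 = 60.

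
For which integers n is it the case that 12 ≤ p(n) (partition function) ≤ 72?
7, 8, 9, 10, 11

Solution: Tabulating p(n) via p(n) = p(n−1) + p(n−2) − p(n−5) − p(n−7) + …: p(6)=11; p(7)=15; p(8)=22; p(9)=30; p(10)=42; p(11)=56; p(12)=77. So valid n = 7, 8, 9, 10, 11.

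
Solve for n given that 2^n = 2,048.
11

Solution: 2,048 = 1,024 × 2 = 2^10 × 2^1 = 2^11, so n = 11.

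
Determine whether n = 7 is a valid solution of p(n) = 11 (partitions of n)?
Pentagonal recurrence p(n) = p(n−1) + p(n−2) − p(n−5) − p(n−7) + …: p(7) = p(6) + p(5) − p(2) − p(0) = 11 + 7 − 2 − 1 = 15, which does not equal 11.

Answer: No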